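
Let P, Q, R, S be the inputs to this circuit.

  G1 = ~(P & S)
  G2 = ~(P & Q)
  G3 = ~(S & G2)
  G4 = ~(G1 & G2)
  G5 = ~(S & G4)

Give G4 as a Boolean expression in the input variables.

G1 = ~(P & S)
G2 = ~(P & Q)
G4 = ~(G1 & G2) = ~((~(P & S)) & (~(P & Q)))

~((~(P & S)) & (~(P & Q)))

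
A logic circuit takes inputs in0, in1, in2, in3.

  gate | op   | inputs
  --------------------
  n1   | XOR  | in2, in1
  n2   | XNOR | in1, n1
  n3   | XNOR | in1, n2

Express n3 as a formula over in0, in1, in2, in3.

n1 = in2 XOR in1
n2 = in1 XNOR n1 = in1 XNOR (in2 XOR in1)
n3 = in1 XNOR n2 = in1 XNOR (in1 XNOR (in2 XOR in1))

in1 XNOR (in1 XNOR (in2 XOR in1))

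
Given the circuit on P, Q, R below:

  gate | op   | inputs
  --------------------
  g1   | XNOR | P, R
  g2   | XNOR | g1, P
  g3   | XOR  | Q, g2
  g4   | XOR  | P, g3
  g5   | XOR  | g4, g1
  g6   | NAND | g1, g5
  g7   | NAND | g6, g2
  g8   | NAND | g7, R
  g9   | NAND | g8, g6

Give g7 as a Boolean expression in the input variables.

((P XNOR R) NAND ((P XOR (Q XOR ((P XNOR R) XNOR P))) XOR (P XNOR R))) NAND ((P XNOR R) XNOR P)

g1 = P XNOR R
g2 = g1 XNOR P = (P XNOR R) XNOR P
g3 = Q XOR g2 = Q XOR ((P XNOR R) XNOR P)
g4 = P XOR g3 = P XOR (Q XOR ((P XNOR R) XNOR P))
g5 = g4 XOR g1 = (P XOR (Q XOR ((P XNOR R) XNOR P))) XOR (P XNOR R)
g6 = g1 NAND g5 = (P XNOR R) NAND ((P XOR (Q XOR ((P XNOR R) XNOR P))) XOR (P XNOR R))
g7 = g6 NAND g2 = ((P XNOR R) NAND ((P XOR (Q XOR ((P XNOR R) XNOR P))) XOR (P XNOR R))) NAND ((P XNOR R) XNOR P)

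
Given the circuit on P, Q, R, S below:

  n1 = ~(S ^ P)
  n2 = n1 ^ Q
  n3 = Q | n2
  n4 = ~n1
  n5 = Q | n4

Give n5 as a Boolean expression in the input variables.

Q | ~(~(S ^ P))

n1 = ~(S ^ P)
n4 = ~n1 = ~(~(S ^ P))
n5 = Q | n4 = Q | ~(~(S ^ P))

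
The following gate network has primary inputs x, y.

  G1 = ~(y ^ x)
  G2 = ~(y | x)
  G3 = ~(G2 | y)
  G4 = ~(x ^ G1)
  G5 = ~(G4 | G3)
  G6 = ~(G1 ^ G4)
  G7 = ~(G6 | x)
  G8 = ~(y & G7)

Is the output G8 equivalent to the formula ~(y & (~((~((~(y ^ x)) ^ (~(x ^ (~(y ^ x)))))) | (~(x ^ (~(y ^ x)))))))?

No

G1 = ~(y ^ x)
G4 = ~(x ^ G1) = ~(x ^ (~(y ^ x)))
G6 = ~(G1 ^ G4) = ~((~(y ^ x)) ^ (~(x ^ (~(y ^ x)))))
G7 = ~(G6 | x) = ~((~((~(y ^ x)) ^ (~(x ^ (~(y ^ x)))))) | x)
G8 = ~(y & G7) = ~(y & (~((~((~(y ^ x)) ^ (~(x ^ (~(y ^ x)))))) | x)))
At x=0, y=1: circuit gives 0, formula gives 1.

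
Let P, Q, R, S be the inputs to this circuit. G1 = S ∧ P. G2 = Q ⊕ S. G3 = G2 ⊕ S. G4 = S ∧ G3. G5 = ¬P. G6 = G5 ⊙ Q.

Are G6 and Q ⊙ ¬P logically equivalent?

Yes

G5 = ¬P
G6 = G5 ⊙ Q = ¬P ⊙ Q
At P=0, Q=0, R=0, S=0: circuit gives 0, formula gives 0.
At P=0, Q=1, R=0, S=0: circuit gives 1, formula gives 1.
Agrees on all 16 inputs.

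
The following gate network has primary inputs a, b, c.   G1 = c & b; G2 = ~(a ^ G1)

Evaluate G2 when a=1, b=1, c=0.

G1 = 0 & 1 = 0
G2 = ~(1 ^ 0) = 0

0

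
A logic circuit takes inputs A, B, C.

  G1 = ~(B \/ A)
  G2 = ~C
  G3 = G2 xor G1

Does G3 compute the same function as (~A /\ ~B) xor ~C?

G1 = ~(B \/ A)
G2 = ~C
G3 = G2 xor G1 = ~C xor (~(B \/ A))
At A=0, B=0, C=0: circuit gives 0, formula gives 0.
At A=0, B=0, C=1: circuit gives 1, formula gives 1.
Agrees on all 8 inputs.

Yes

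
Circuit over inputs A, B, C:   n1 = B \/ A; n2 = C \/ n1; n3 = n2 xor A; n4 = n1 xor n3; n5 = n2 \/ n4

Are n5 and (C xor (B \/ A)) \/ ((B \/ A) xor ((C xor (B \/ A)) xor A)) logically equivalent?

n1 = B \/ A
n2 = C \/ n1 = C \/ (B \/ A)
n3 = n2 xor A = (C \/ (B \/ A)) xor A
n4 = n1 xor n3 = (B \/ A) xor ((C \/ (B \/ A)) xor A)
n5 = n2 \/ n4 = (C \/ (B \/ A)) \/ ((B \/ A) xor ((C \/ (B \/ A)) xor A))
At A=1, B=0, C=1: circuit gives 1, formula gives 0.

No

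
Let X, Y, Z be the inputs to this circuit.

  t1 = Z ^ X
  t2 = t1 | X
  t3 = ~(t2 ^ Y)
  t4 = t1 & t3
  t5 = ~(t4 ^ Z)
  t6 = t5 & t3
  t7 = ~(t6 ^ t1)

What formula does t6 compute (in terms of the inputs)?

(~(((Z ^ X) & (~(((Z ^ X) | X) ^ Y))) ^ Z)) & (~(((Z ^ X) | X) ^ Y))

t1 = Z ^ X
t2 = t1 | X = (Z ^ X) | X
t3 = ~(t2 ^ Y) = ~(((Z ^ X) | X) ^ Y)
t4 = t1 & t3 = (Z ^ X) & (~(((Z ^ X) | X) ^ Y))
t5 = ~(t4 ^ Z) = ~(((Z ^ X) & (~(((Z ^ X) | X) ^ Y))) ^ Z)
t6 = t5 & t3 = (~(((Z ^ X) & (~(((Z ^ X) | X) ^ Y))) ^ Z)) & (~(((Z ^ X) | X) ^ Y))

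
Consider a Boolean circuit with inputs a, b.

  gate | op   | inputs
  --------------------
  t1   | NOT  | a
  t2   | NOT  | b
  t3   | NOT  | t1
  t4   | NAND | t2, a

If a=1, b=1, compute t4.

1

t2 = NOT 1 = 0
t4 = 0 NAND 1 = 1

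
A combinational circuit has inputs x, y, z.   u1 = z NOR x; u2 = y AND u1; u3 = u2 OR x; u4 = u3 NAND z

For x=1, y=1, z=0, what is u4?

1

u1 = 0 NOR 1 = 0
u2 = 1 AND 0 = 0
u3 = 0 OR 1 = 1
u4 = 1 NAND 0 = 1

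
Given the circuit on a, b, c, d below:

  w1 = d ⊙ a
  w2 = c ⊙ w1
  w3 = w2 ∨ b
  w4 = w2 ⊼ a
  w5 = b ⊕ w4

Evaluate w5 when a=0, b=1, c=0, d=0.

0

w1 = 0 ⊙ 0 = 1
w2 = 0 ⊙ 1 = 0
w4 = 0 ⊼ 0 = 1
w5 = 1 ⊕ 1 = 0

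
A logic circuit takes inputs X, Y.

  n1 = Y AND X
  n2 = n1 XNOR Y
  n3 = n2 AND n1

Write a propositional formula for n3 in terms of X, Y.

n1 = Y AND X
n2 = n1 XNOR Y = (Y AND X) XNOR Y
n3 = n2 AND n1 = ((Y AND X) XNOR Y) AND (Y AND X)

((Y AND X) XNOR Y) AND (Y AND X)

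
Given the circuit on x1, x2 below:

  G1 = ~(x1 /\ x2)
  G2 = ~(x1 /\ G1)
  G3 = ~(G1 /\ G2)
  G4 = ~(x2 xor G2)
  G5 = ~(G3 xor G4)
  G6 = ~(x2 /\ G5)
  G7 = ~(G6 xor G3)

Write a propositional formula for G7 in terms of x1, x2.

G1 = ~(x1 /\ x2)
G2 = ~(x1 /\ G1) = ~(x1 /\ (~(x1 /\ x2)))
G3 = ~(G1 /\ G2) = ~((~(x1 /\ x2)) /\ (~(x1 /\ (~(x1 /\ x2)))))
G4 = ~(x2 xor G2) = ~(x2 xor (~(x1 /\ (~(x1 /\ x2)))))
G5 = ~(G3 xor G4) = ~((~((~(x1 /\ x2)) /\ (~(x1 /\ (~(x1 /\ x2)))))) xor (~(x2 xor (~(x1 /\ (~(x1 /\ x2)))))))
G6 = ~(x2 /\ G5) = ~(x2 /\ (~((~((~(x1 /\ x2)) /\ (~(x1 /\ (~(x1 /\ x2)))))) xor (~(x2 xor (~(x1 /\ (~(x1 /\ x2)))))))))
G7 = ~(G6 xor G3) = ~((~(x2 /\ (~((~((~(x1 /\ x2)) /\ (~(x1 /\ (~(x1 /\ x2)))))) xor (~(x2 xor (~(x1 /\ (~(x1 /\ x2)))))))))) xor (~((~(x1 /\ x2)) /\ (~(x1 /\ (~(x1 /\ x2)))))))

~((~(x2 /\ (~((~((~(x1 /\ x2)) /\ (~(x1 /\ (~(x1 /\ x2)))))) xor (~(x2 xor (~(x1 /\ (~(x1 /\ x2)))))))))) xor (~((~(x1 /\ x2)) /\ (~(x1 /\ (~(x1 /\ x2)))))))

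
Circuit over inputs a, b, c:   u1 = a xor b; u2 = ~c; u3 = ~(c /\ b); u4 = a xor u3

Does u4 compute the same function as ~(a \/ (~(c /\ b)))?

No

u3 = ~(c /\ b)
u4 = a xor u3 = a xor (~(c /\ b))
At a=0, b=0, c=0: circuit gives 1, formula gives 0.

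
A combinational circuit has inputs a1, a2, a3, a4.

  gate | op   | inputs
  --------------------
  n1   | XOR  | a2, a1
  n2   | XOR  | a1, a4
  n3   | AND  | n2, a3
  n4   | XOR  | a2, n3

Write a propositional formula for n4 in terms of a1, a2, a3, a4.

a2 XOR ((a1 XOR a4) AND a3)

n2 = a1 XOR a4
n3 = n2 AND a3 = (a1 XOR a4) AND a3
n4 = a2 XOR n3 = a2 XOR ((a1 XOR a4) AND a3)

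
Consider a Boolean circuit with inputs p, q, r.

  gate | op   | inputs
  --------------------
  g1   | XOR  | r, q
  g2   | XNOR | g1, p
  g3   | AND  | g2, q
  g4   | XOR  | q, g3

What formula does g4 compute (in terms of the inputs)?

q XOR (((r XOR q) XNOR p) AND q)

g1 = r XOR q
g2 = g1 XNOR p = (r XOR q) XNOR p
g3 = g2 AND q = ((r XOR q) XNOR p) AND q
g4 = q XOR g3 = q XOR (((r XOR q) XNOR p) AND q)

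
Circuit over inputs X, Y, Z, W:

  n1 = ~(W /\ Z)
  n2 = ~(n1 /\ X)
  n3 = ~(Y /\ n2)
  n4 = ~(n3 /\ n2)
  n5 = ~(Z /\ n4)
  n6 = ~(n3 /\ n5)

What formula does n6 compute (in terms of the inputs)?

n1 = ~(W /\ Z)
n2 = ~(n1 /\ X) = ~((~(W /\ Z)) /\ X)
n3 = ~(Y /\ n2) = ~(Y /\ (~((~(W /\ Z)) /\ X)))
n4 = ~(n3 /\ n2) = ~((~(Y /\ (~((~(W /\ Z)) /\ X)))) /\ (~((~(W /\ Z)) /\ X)))
n5 = ~(Z /\ n4) = ~(Z /\ (~((~(Y /\ (~((~(W /\ Z)) /\ X)))) /\ (~((~(W /\ Z)) /\ X)))))
n6 = ~(n3 /\ n5) = ~((~(Y /\ (~((~(W /\ Z)) /\ X)))) /\ (~(Z /\ (~((~(Y /\ (~((~(W /\ Z)) /\ X)))) /\ (~((~(W /\ Z)) /\ X)))))))

~((~(Y /\ (~((~(W /\ Z)) /\ X)))) /\ (~(Z /\ (~((~(Y /\ (~((~(W /\ Z)) /\ X)))) /\ (~((~(W /\ Z)) /\ X)))))))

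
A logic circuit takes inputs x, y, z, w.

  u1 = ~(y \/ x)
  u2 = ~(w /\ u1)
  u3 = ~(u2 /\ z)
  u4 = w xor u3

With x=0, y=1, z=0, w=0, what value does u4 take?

1

u1 = ~(1 \/ 0) = 0
u2 = ~(0 /\ 0) = 1
u3 = ~(1 /\ 0) = 1
u4 = 0 xor 1 = 1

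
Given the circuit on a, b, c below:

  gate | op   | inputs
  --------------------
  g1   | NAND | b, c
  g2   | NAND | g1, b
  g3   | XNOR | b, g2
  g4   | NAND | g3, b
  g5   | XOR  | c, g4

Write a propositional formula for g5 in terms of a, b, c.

c XOR ((b XNOR ((b NAND c) NAND b)) NAND b)

g1 = b NAND c
g2 = g1 NAND b = (b NAND c) NAND b
g3 = b XNOR g2 = b XNOR ((b NAND c) NAND b)
g4 = g3 NAND b = (b XNOR ((b NAND c) NAND b)) NAND b
g5 = c XOR g4 = c XOR ((b XNOR ((b NAND c) NAND b)) NAND b)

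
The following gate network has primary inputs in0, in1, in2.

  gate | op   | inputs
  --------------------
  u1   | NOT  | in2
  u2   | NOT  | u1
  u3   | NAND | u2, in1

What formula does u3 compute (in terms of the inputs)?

u1 = NOT in2
u2 = NOT u1 = NOT NOT in2
u3 = u2 NAND in1 = NOT NOT in2 NAND in1

NOT NOT in2 NAND in1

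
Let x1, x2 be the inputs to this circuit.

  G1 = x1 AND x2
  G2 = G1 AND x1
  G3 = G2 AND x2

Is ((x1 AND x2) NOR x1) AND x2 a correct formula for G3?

No

G1 = x1 AND x2
G2 = G1 AND x1 = (x1 AND x2) AND x1
G3 = G2 AND x2 = ((x1 AND x2) AND x1) AND x2
At x1=0, x2=1: circuit gives 0, formula gives 1.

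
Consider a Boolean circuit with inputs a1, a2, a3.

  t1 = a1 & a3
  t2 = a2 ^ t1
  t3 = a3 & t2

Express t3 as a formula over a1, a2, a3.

a3 & (a2 ^ (a1 & a3))

t1 = a1 & a3
t2 = a2 ^ t1 = a2 ^ (a1 & a3)
t3 = a3 & t2 = a3 & (a2 ^ (a1 & a3))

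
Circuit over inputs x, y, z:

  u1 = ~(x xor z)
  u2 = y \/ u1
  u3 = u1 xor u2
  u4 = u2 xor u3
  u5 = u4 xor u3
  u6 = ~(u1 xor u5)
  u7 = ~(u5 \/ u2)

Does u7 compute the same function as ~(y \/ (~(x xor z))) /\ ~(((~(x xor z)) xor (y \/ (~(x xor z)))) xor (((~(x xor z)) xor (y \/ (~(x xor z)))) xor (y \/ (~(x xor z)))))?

u1 = ~(x xor z)
u2 = y \/ u1 = y \/ (~(x xor z))
u3 = u1 xor u2 = (~(x xor z)) xor (y \/ (~(x xor z)))
u4 = u2 xor u3 = (y \/ (~(x xor z))) xor ((~(x xor z)) xor (y \/ (~(x xor z))))
u5 = u4 xor u3 = ((y \/ (~(x xor z))) xor ((~(x xor z)) xor (y \/ (~(x xor z))))) xor ((~(x xor z)) xor (y \/ (~(x xor z))))
u7 = ~(u5 \/ u2) = ~((((y \/ (~(x xor z))) xor ((~(x xor z)) xor (y \/ (~(x xor z))))) xor ((~(x xor z)) xor (y \/ (~(x xor z))))) \/ (y \/ (~(x xor z))))
At x=0, y=0, z=0: circuit gives 0, formula gives 0.
At x=0, y=0, z=1: circuit gives 1, formula gives 1.
Agrees on all 8 inputs.

Yes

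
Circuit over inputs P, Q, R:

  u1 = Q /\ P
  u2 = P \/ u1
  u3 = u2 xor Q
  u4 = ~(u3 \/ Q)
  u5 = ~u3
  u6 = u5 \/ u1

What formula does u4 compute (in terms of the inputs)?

u1 = Q /\ P
u2 = P \/ u1 = P \/ (Q /\ P)
u3 = u2 xor Q = (P \/ (Q /\ P)) xor Q
u4 = ~(u3 \/ Q) = ~(((P \/ (Q /\ P)) xor Q) \/ Q)

~(((P \/ (Q /\ P)) xor Q) \/ Q)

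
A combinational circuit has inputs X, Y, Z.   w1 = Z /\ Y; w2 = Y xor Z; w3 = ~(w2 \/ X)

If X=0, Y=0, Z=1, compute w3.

w2 = 0 xor 1 = 1
w3 = ~(1 \/ 0) = 0

0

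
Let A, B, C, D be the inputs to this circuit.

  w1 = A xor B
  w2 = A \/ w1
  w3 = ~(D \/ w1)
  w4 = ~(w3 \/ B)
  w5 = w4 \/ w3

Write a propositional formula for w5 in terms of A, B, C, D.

w1 = A xor B
w3 = ~(D \/ w1) = ~(D \/ (A xor B))
w4 = ~(w3 \/ B) = ~((~(D \/ (A xor B))) \/ B)
w5 = w4 \/ w3 = (~((~(D \/ (A xor B))) \/ B)) \/ (~(D \/ (A xor B)))

(~((~(D \/ (A xor B))) \/ B)) \/ (~(D \/ (A xor B)))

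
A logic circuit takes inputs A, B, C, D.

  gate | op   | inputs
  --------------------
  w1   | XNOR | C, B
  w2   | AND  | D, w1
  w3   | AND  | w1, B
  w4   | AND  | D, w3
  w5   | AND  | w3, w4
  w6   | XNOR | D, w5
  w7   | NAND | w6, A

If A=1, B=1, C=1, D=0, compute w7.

w1 = 1 XNOR 1 = 1
w3 = 1 AND 1 = 1
w4 = 0 AND 1 = 0
w5 = 1 AND 0 = 0
w6 = 0 XNOR 0 = 1
w7 = 1 NAND 1 = 0

0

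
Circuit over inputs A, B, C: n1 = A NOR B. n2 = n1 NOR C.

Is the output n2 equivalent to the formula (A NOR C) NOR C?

No

n1 = A NOR B
n2 = n1 NOR C = (A NOR B) NOR C
At A=0, B=1, C=0: circuit gives 1, formula gives 0.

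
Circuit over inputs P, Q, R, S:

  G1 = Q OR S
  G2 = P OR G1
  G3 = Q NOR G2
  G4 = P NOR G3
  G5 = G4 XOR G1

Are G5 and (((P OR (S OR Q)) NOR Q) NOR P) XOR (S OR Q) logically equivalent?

Yes

G1 = Q OR S
G2 = P OR G1 = P OR (Q OR S)
G3 = Q NOR G2 = Q NOR (P OR (Q OR S))
G4 = P NOR G3 = P NOR (Q NOR (P OR (Q OR S)))
G5 = G4 XOR G1 = (P NOR (Q NOR (P OR (Q OR S)))) XOR (Q OR S)
At P=0, Q=0, R=0, S=0: circuit gives 0, formula gives 0.
At P=1, Q=0, R=0, S=1: circuit gives 1, formula gives 1.
Agrees on all 16 inputs.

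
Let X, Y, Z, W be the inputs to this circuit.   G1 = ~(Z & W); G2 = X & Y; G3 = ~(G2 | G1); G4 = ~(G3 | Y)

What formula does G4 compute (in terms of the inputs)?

~((~((X & Y) | (~(Z & W)))) | Y)

G1 = ~(Z & W)
G2 = X & Y
G3 = ~(G2 | G1) = ~((X & Y) | (~(Z & W)))
G4 = ~(G3 | Y) = ~((~((X & Y) | (~(Z & W)))) | Y)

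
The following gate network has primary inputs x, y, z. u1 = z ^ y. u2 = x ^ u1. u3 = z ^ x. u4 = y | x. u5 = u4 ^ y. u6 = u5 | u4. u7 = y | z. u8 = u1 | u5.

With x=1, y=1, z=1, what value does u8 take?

0

u1 = 1 ^ 1 = 0
u4 = 1 | 1 = 1
u5 = 1 ^ 1 = 0
u8 = 0 | 0 = 0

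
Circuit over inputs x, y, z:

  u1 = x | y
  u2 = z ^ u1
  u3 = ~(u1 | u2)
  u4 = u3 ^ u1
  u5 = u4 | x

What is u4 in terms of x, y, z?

u1 = x | y
u2 = z ^ u1 = z ^ (x | y)
u3 = ~(u1 | u2) = ~((x | y) | (z ^ (x | y)))
u4 = u3 ^ u1 = (~((x | y) | (z ^ (x | y)))) ^ (x | y)

(~((x | y) | (z ^ (x | y)))) ^ (x | y)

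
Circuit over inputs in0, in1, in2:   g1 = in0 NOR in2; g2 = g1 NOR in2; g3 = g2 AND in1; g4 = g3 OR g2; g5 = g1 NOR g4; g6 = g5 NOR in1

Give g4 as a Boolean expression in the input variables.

g1 = in0 NOR in2
g2 = g1 NOR in2 = (in0 NOR in2) NOR in2
g3 = g2 AND in1 = ((in0 NOR in2) NOR in2) AND in1
g4 = g3 OR g2 = (((in0 NOR in2) NOR in2) AND in1) OR ((in0 NOR in2) NOR in2)

(((in0 NOR in2) NOR in2) AND in1) OR ((in0 NOR in2) NOR in2)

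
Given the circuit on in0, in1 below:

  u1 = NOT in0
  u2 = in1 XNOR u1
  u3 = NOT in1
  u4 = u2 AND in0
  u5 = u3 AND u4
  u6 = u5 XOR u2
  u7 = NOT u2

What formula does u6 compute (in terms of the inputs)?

u1 = NOT in0
u2 = in1 XNOR u1 = in1 XNOR NOT in0
u3 = NOT in1
u4 = u2 AND in0 = (in1 XNOR NOT in0) AND in0
u5 = u3 AND u4 = NOT in1 AND ((in1 XNOR NOT in0) AND in0)
u6 = u5 XOR u2 = (NOT in1 AND ((in1 XNOR NOT in0) AND in0)) XOR (in1 XNOR NOT in0)

(NOT in1 AND ((in1 XNOR NOT in0) AND in0)) XOR (in1 XNOR NOT in0)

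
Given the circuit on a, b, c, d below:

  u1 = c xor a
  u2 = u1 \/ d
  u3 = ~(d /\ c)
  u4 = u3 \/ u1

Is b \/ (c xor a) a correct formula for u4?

No

u1 = c xor a
u3 = ~(d /\ c)
u4 = u3 \/ u1 = (~(d /\ c)) \/ (c xor a)
At a=0, b=0, c=0, d=0: circuit gives 1, formula gives 0.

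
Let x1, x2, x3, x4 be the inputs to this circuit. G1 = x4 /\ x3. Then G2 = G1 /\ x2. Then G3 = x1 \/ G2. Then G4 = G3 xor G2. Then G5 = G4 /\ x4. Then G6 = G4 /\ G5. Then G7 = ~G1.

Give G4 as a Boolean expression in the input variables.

G1 = x4 /\ x3
G2 = G1 /\ x2 = (x4 /\ x3) /\ x2
G3 = x1 \/ G2 = x1 \/ ((x4 /\ x3) /\ x2)
G4 = G3 xor G2 = (x1 \/ ((x4 /\ x3) /\ x2)) xor ((x4 /\ x3) /\ x2)

(x1 \/ ((x4 /\ x3) /\ x2)) xor ((x4 /\ x3) /\ x2)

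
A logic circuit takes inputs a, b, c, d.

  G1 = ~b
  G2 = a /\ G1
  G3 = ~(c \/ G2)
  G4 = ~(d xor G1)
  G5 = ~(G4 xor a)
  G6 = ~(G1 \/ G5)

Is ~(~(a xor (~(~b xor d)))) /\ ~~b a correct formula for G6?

G1 = ~b
G4 = ~(d xor G1) = ~(d xor ~b)
G5 = ~(G4 xor a) = ~((~(d xor ~b)) xor a)
G6 = ~(G1 \/ G5) = ~(~b \/ (~((~(d xor ~b)) xor a)))
At a=0, b=0, c=0, d=0: circuit gives 0, formula gives 0.
At a=0, b=1, c=0, d=0: circuit gives 1, formula gives 1.
Agrees on all 16 inputs.

Yes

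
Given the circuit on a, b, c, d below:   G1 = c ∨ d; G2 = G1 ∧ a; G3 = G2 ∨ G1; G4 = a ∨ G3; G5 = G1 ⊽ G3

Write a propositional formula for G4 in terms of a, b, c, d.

a ∨ (((c ∨ d) ∧ a) ∨ (c ∨ d))

G1 = c ∨ d
G2 = G1 ∧ a = (c ∨ d) ∧ a
G3 = G2 ∨ G1 = ((c ∨ d) ∧ a) ∨ (c ∨ d)
G4 = a ∨ G3 = a ∨ (((c ∨ d) ∧ a) ∨ (c ∨ d))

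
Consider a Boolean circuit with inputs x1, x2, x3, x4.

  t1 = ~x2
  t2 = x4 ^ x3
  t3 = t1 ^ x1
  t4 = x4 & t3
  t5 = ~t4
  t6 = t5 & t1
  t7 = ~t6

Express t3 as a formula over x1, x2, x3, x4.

t1 = ~x2
t3 = t1 ^ x1 = ~x2 ^ x1

~x2 ^ x1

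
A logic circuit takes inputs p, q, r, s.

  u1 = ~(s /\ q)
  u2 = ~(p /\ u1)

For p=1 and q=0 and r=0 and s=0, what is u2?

0

u1 = ~(0 /\ 0) = 1
u2 = ~(1 /\ 1) = 0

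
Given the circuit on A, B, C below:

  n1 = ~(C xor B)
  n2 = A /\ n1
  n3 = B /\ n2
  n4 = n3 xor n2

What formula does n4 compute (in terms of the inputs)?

(B /\ (A /\ (~(C xor B)))) xor (A /\ (~(C xor B)))

n1 = ~(C xor B)
n2 = A /\ n1 = A /\ (~(C xor B))
n3 = B /\ n2 = B /\ (A /\ (~(C xor B)))
n4 = n3 xor n2 = (B /\ (A /\ (~(C xor B)))) xor (A /\ (~(C xor B)))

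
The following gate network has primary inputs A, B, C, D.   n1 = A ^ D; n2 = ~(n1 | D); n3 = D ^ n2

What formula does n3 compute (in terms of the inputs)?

D ^ (~((A ^ D) | D))

n1 = A ^ D
n2 = ~(n1 | D) = ~((A ^ D) | D)
n3 = D ^ n2 = D ^ (~((A ^ D) | D))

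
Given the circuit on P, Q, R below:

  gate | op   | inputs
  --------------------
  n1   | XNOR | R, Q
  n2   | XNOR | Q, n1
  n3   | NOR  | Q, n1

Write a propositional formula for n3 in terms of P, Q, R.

n1 = R XNOR Q
n3 = Q NOR n1 = Q NOR (R XNOR Q)

Q NOR (R XNOR Q)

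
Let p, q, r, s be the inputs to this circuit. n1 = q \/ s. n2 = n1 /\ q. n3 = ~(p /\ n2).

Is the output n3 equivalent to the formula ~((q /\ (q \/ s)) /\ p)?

n1 = q \/ s
n2 = n1 /\ q = (q \/ s) /\ q
n3 = ~(p /\ n2) = ~(p /\ ((q \/ s) /\ q))
At p=1, q=1, r=0, s=0: circuit gives 0, formula gives 0.
At p=0, q=0, r=0, s=0: circuit gives 1, formula gives 1.
Agrees on all 16 inputs.

Yes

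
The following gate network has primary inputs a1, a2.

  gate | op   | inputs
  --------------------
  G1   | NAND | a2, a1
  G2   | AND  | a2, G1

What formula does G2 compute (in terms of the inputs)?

a2 AND (a2 NAND a1)

G1 = a2 NAND a1
G2 = a2 AND G1 = a2 AND (a2 NAND a1)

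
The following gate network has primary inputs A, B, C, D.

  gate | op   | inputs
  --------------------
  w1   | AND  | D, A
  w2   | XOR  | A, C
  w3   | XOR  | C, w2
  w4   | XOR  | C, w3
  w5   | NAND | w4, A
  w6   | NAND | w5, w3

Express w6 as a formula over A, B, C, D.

w2 = A XOR C
w3 = C XOR w2 = C XOR (A XOR C)
w4 = C XOR w3 = C XOR (C XOR (A XOR C))
w5 = w4 NAND A = (C XOR (C XOR (A XOR C))) NAND A
w6 = w5 NAND w3 = ((C XOR (C XOR (A XOR C))) NAND A) NAND (C XOR (A XOR C))

((C XOR (C XOR (A XOR C))) NAND A) NAND (C XOR (A XOR C))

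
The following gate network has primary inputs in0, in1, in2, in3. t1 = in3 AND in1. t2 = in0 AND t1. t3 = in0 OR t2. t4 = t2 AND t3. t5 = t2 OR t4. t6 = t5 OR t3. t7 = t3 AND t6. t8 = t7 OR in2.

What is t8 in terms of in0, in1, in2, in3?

((in0 OR (in0 AND (in3 AND in1))) AND (((in0 AND (in3 AND in1)) OR ((in0 AND (in3 AND in1)) AND (in0 OR (in0 AND (in3 AND in1))))) OR (in0 OR (in0 AND (in3 AND in1))))) OR in2

t1 = in3 AND in1
t2 = in0 AND t1 = in0 AND (in3 AND in1)
t3 = in0 OR t2 = in0 OR (in0 AND (in3 AND in1))
t4 = t2 AND t3 = (in0 AND (in3 AND in1)) AND (in0 OR (in0 AND (in3 AND in1)))
t5 = t2 OR t4 = (in0 AND (in3 AND in1)) OR ((in0 AND (in3 AND in1)) AND (in0 OR (in0 AND (in3 AND in1))))
t6 = t5 OR t3 = ((in0 AND (in3 AND in1)) OR ((in0 AND (in3 AND in1)) AND (in0 OR (in0 AND (in3 AND in1))))) OR (in0 OR (in0 AND (in3 AND in1)))
t7 = t3 AND t6 = (in0 OR (in0 AND (in3 AND in1))) AND (((in0 AND (in3 AND in1)) OR ((in0 AND (in3 AND in1)) AND (in0 OR (in0 AND (in3 AND in1))))) OR (in0 OR (in0 AND (in3 AND in1))))
t8 = t7 OR in2 = ((in0 OR (in0 AND (in3 AND in1))) AND (((in0 AND (in3 AND in1)) OR ((in0 AND (in3 AND in1)) AND (in0 OR (in0 AND (in3 AND in1))))) OR (in0 OR (in0 AND (in3 AND in1))))) OR in2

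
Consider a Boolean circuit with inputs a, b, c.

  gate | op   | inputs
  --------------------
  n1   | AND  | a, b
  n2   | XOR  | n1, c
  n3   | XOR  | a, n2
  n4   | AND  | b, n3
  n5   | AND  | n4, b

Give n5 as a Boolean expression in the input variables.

n1 = a AND b
n2 = n1 XOR c = (a AND b) XOR c
n3 = a XOR n2 = a XOR ((a AND b) XOR c)
n4 = b AND n3 = b AND (a XOR ((a AND b) XOR c))
n5 = n4 AND b = (b AND (a XOR ((a AND b) XOR c))) AND b

(b AND (a XOR ((a AND b) XOR c))) AND b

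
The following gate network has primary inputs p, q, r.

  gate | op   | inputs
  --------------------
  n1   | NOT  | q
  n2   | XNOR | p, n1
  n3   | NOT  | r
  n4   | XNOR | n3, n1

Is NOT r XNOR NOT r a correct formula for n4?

n1 = NOT q
n3 = NOT r
n4 = n3 XNOR n1 = NOT r XNOR NOT q
At p=0, q=0, r=1: circuit gives 0, formula gives 1.

No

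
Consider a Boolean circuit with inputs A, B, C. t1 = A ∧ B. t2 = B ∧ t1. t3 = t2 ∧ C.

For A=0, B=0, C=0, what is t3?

0

t1 = 0 ∧ 0 = 0
t2 = 0 ∧ 0 = 0
t3 = 0 ∧ 0 = 0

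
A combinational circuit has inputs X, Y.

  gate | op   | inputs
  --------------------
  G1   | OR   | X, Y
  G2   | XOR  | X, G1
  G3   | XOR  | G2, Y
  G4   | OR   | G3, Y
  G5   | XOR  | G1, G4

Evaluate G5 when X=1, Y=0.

G1 = 1 OR 0 = 1
G2 = 1 XOR 1 = 0
G3 = 0 XOR 0 = 0
G4 = 0 OR 0 = 0
G5 = 1 XOR 0 = 1

1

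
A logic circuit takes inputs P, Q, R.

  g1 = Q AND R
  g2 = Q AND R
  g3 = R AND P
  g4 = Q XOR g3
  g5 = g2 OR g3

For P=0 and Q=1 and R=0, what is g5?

0

g2 = 1 AND 0 = 0
g3 = 0 AND 0 = 0
g5 = 0 OR 0 = 0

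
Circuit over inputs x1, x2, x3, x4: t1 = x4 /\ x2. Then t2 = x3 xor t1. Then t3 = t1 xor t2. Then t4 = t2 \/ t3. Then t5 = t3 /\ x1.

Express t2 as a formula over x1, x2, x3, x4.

t1 = x4 /\ x2
t2 = x3 xor t1 = x3 xor (x4 /\ x2)

x3 xor (x4 /\ x2)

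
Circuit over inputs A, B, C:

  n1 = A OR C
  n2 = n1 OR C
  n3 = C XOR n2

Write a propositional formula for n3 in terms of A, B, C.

C XOR ((A OR C) OR C)

n1 = A OR C
n2 = n1 OR C = (A OR C) OR C
n3 = C XOR n2 = C XOR ((A OR C) OR C)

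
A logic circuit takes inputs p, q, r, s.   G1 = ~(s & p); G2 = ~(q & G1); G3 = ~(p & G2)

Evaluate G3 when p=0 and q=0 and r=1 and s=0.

1

G1 = ~(0 & 0) = 1
G2 = ~(0 & 1) = 1
G3 = ~(0 & 1) = 1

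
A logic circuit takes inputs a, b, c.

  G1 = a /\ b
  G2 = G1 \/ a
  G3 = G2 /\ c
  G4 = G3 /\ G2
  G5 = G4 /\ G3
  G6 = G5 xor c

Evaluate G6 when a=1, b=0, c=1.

G1 = 1 /\ 0 = 0
G2 = 0 \/ 1 = 1
G3 = 1 /\ 1 = 1
G4 = 1 /\ 1 = 1
G5 = 1 /\ 1 = 1
G6 = 1 xor 1 = 0

0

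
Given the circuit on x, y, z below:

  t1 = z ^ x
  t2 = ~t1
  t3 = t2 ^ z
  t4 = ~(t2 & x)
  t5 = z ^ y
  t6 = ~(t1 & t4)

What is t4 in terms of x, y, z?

t1 = z ^ x
t2 = ~t1 = ~(z ^ x)
t4 = ~(t2 & x) = ~(~(z ^ x) & x)

~(~(z ^ x) & x)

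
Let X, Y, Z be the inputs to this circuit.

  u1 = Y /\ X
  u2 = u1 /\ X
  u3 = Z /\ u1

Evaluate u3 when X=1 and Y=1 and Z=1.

1

u1 = 1 /\ 1 = 1
u3 = 1 /\ 1 = 1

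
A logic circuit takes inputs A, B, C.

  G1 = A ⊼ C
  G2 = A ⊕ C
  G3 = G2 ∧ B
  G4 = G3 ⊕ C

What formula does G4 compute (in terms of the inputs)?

G2 = A ⊕ C
G3 = G2 ∧ B = (A ⊕ C) ∧ B
G4 = G3 ⊕ C = ((A ⊕ C) ∧ B) ⊕ C

((A ⊕ C) ∧ B) ⊕ C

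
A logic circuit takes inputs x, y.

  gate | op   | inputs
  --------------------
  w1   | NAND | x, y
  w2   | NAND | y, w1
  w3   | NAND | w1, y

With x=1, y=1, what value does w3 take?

1

w1 = 1 NAND 1 = 0
w3 = 0 NAND 1 = 1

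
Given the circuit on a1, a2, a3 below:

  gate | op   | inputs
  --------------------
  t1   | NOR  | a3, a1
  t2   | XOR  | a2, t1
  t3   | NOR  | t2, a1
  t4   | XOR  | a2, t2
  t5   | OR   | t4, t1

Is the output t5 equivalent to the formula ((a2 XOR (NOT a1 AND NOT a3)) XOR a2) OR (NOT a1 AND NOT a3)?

Yes

t1 = a3 NOR a1
t2 = a2 XOR t1 = a2 XOR (a3 NOR a1)
t4 = a2 XOR t2 = a2 XOR (a2 XOR (a3 NOR a1))
t5 = t4 OR t1 = (a2 XOR (a2 XOR (a3 NOR a1))) OR (a3 NOR a1)
At a1=0, a2=0, a3=1: circuit gives 0, formula gives 0.
At a1=0, a2=0, a3=0: circuit gives 1, formula gives 1.
Agrees on all 8 inputs.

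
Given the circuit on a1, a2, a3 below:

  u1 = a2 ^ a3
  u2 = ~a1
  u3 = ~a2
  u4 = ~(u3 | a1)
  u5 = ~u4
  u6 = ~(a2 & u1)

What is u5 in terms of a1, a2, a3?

~(~(~a2 | a1))

u3 = ~a2
u4 = ~(u3 | a1) = ~(~a2 | a1)
u5 = ~u4 = ~(~(~a2 | a1))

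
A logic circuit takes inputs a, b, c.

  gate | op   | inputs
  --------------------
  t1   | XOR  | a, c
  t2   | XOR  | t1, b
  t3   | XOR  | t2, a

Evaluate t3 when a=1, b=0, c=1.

t1 = 1 XOR 1 = 0
t2 = 0 XOR 0 = 0
t3 = 0 XOR 1 = 1

1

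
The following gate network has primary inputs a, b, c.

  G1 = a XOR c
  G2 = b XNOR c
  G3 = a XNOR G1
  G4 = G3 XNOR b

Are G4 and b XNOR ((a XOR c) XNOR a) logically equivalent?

Yes

G1 = a XOR c
G3 = a XNOR G1 = a XNOR (a XOR c)
G4 = G3 XNOR b = (a XNOR (a XOR c)) XNOR b
At a=0, b=0, c=0: circuit gives 0, formula gives 0.
At a=0, b=0, c=1: circuit gives 1, formula gives 1.
Agrees on all 8 inputs.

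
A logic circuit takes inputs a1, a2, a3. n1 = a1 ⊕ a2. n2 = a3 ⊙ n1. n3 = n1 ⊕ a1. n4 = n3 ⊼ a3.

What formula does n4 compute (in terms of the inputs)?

((a1 ⊕ a2) ⊕ a1) ⊼ a3

n1 = a1 ⊕ a2
n3 = n1 ⊕ a1 = (a1 ⊕ a2) ⊕ a1
n4 = n3 ⊼ a3 = ((a1 ⊕ a2) ⊕ a1) ⊼ a3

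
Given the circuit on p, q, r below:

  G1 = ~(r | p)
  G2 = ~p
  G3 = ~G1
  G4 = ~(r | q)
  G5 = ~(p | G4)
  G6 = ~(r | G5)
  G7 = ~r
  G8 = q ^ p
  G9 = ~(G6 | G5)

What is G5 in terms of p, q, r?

~(p | (~(r | q)))

G4 = ~(r | q)
G5 = ~(p | G4) = ~(p | (~(r | q)))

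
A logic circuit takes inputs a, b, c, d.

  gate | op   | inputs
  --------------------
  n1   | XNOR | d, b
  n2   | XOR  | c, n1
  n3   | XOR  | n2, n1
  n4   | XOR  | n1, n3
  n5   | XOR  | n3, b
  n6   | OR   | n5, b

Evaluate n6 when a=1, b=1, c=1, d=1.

1

n1 = 1 XNOR 1 = 1
n2 = 1 XOR 1 = 0
n3 = 0 XOR 1 = 1
n5 = 1 XOR 1 = 0
n6 = 0 OR 1 = 1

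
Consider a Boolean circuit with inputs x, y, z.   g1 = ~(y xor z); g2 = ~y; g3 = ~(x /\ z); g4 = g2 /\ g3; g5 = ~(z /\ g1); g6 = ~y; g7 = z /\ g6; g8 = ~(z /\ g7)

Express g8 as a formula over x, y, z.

g6 = ~y
g7 = z /\ g6 = z /\ ~y
g8 = ~(z /\ g7) = ~(z /\ (z /\ ~y))

~(z /\ (z /\ ~y))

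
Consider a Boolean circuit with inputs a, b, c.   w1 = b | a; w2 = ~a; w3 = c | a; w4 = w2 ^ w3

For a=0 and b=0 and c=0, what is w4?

w2 = ~0 = 1
w3 = 0 | 0 = 0
w4 = 1 ^ 0 = 1

1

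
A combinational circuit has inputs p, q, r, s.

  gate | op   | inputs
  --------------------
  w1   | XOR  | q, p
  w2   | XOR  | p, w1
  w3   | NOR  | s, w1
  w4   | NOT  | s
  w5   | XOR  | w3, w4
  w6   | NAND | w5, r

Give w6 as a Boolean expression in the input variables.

((s NOR (q XOR p)) XOR NOT s) NAND r

w1 = q XOR p
w3 = s NOR w1 = s NOR (q XOR p)
w4 = NOT s
w5 = w3 XOR w4 = (s NOR (q XOR p)) XOR NOT s
w6 = w5 NAND r = ((s NOR (q XOR p)) XOR NOT s) NAND r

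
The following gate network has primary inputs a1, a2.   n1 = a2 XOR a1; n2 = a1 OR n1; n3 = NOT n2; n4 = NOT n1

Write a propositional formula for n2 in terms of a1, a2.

a1 OR (a2 XOR a1)

n1 = a2 XOR a1
n2 = a1 OR n1 = a1 OR (a2 XOR a1)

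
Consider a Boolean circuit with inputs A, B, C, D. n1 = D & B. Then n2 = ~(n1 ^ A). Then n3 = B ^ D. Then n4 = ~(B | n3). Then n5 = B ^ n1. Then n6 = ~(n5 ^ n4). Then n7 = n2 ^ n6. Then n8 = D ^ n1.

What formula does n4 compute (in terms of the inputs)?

~(B | (B ^ D))

n3 = B ^ D
n4 = ~(B | n3) = ~(B | (B ^ D))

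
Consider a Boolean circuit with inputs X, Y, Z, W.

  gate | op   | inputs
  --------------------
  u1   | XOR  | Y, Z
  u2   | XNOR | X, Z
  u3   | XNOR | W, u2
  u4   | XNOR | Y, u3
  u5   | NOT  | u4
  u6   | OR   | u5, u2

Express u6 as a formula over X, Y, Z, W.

u2 = X XNOR Z
u3 = W XNOR u2 = W XNOR (X XNOR Z)
u4 = Y XNOR u3 = Y XNOR (W XNOR (X XNOR Z))
u5 = NOT u4 = NOT (Y XNOR (W XNOR (X XNOR Z)))
u6 = u5 OR u2 = NOT (Y XNOR (W XNOR (X XNOR Z))) OR (X XNOR Z)

NOT (Y XNOR (W XNOR (X XNOR Z))) OR (X XNOR Z)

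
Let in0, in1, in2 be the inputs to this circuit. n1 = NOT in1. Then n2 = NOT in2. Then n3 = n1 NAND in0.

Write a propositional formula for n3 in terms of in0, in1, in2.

NOT in1 NAND in0

n1 = NOT in1
n3 = n1 NAND in0 = NOT in1 NAND in0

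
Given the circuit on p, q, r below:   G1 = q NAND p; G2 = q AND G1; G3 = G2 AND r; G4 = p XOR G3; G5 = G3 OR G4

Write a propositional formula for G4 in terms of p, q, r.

p XOR ((q AND (q NAND p)) AND r)

G1 = q NAND p
G2 = q AND G1 = q AND (q NAND p)
G3 = G2 AND r = (q AND (q NAND p)) AND r
G4 = p XOR G3 = p XOR ((q AND (q NAND p)) AND r)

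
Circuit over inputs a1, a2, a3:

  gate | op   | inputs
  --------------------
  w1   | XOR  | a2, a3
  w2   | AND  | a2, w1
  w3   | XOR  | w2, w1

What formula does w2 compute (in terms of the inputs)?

a2 AND (a2 XOR a3)

w1 = a2 XOR a3
w2 = a2 AND w1 = a2 AND (a2 XOR a3)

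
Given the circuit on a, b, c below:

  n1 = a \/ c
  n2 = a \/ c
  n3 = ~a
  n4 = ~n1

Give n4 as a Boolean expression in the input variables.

n1 = a \/ c
n4 = ~n1 = ~(a \/ c)

~(a \/ c)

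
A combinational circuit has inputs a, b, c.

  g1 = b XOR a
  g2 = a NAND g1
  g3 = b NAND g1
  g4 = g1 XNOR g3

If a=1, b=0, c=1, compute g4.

g1 = 0 XOR 1 = 1
g3 = 0 NAND 1 = 1
g4 = 1 XNOR 1 = 1

1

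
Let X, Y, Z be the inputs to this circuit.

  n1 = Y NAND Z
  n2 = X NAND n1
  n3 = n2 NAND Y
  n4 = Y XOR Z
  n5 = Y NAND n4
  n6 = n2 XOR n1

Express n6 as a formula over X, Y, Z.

n1 = Y NAND Z
n2 = X NAND n1 = X NAND (Y NAND Z)
n6 = n2 XOR n1 = (X NAND (Y NAND Z)) XOR (Y NAND Z)

(X NAND (Y NAND Z)) XOR (Y NAND Z)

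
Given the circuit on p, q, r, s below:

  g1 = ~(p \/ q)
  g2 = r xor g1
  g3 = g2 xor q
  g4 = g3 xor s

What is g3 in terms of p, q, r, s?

(r xor (~(p \/ q))) xor q

g1 = ~(p \/ q)
g2 = r xor g1 = r xor (~(p \/ q))
g3 = g2 xor q = (r xor (~(p \/ q))) xor q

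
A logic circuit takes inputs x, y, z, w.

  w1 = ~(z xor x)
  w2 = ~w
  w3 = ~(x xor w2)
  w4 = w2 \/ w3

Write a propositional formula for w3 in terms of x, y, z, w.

~(x xor ~w)

w2 = ~w
w3 = ~(x xor w2) = ~(x xor ~w)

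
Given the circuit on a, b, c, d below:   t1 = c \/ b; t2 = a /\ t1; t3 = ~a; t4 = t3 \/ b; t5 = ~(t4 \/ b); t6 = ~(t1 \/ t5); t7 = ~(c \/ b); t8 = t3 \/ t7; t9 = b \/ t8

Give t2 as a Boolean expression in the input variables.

a /\ (c \/ b)

t1 = c \/ b
t2 = a /\ t1 = a /\ (c \/ b)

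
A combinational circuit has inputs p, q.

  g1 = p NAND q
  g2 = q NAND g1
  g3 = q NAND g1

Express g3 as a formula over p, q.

q NAND (p NAND q)

g1 = p NAND q
g3 = q NAND g1 = q NAND (p NAND q)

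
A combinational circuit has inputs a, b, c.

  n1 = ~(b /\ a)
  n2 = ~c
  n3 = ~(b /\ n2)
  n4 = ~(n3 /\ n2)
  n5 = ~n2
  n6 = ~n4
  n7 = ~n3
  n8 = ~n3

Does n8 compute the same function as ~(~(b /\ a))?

n2 = ~c
n3 = ~(b /\ n2) = ~(b /\ ~c)
n8 = ~n3 = ~(~(b /\ ~c))
At a=0, b=1, c=0: circuit gives 1, formula gives 0.

No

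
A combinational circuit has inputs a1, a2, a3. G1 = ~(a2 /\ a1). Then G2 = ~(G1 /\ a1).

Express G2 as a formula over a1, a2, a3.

~((~(a2 /\ a1)) /\ a1)

G1 = ~(a2 /\ a1)
G2 = ~(G1 /\ a1) = ~((~(a2 /\ a1)) /\ a1)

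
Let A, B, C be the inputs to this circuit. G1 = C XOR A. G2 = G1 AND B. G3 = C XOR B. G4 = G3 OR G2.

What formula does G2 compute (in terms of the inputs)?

(C XOR A) AND B

G1 = C XOR A
G2 = G1 AND B = (C XOR A) AND B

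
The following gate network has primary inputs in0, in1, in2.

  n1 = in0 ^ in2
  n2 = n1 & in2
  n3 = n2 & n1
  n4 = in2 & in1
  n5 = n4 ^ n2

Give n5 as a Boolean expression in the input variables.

n1 = in0 ^ in2
n2 = n1 & in2 = (in0 ^ in2) & in2
n4 = in2 & in1
n5 = n4 ^ n2 = (in2 & in1) ^ ((in0 ^ in2) & in2)

(in2 & in1) ^ ((in0 ^ in2) & in2)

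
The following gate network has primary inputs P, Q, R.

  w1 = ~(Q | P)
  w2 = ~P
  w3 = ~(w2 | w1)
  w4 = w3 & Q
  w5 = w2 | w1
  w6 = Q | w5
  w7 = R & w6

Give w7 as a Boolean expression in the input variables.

w1 = ~(Q | P)
w2 = ~P
w5 = w2 | w1 = ~P | (~(Q | P))
w6 = Q | w5 = Q | (~P | (~(Q | P)))
w7 = R & w6 = R & (Q | (~P | (~(Q | P))))

R & (Q | (~P | (~(Q | P))))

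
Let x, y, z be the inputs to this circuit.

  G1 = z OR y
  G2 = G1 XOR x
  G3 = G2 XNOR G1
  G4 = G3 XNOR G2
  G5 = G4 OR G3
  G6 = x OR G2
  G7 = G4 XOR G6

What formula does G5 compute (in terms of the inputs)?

((((z OR y) XOR x) XNOR (z OR y)) XNOR ((z OR y) XOR x)) OR (((z OR y) XOR x) XNOR (z OR y))

G1 = z OR y
G2 = G1 XOR x = (z OR y) XOR x
G3 = G2 XNOR G1 = ((z OR y) XOR x) XNOR (z OR y)
G4 = G3 XNOR G2 = (((z OR y) XOR x) XNOR (z OR y)) XNOR ((z OR y) XOR x)
G5 = G4 OR G3 = ((((z OR y) XOR x) XNOR (z OR y)) XNOR ((z OR y) XOR x)) OR (((z OR y) XOR x) XNOR (z OR y))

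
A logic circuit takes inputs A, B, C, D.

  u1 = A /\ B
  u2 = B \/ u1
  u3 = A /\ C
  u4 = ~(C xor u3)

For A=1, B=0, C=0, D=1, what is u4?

u3 = 1 /\ 0 = 0
u4 = ~(0 xor 0) = 1

1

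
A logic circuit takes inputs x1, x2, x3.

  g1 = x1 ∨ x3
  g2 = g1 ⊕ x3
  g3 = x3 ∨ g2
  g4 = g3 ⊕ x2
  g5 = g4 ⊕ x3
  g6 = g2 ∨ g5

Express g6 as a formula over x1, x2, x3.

((x1 ∨ x3) ⊕ x3) ∨ (((x3 ∨ ((x1 ∨ x3) ⊕ x3)) ⊕ x2) ⊕ x3)

g1 = x1 ∨ x3
g2 = g1 ⊕ x3 = (x1 ∨ x3) ⊕ x3
g3 = x3 ∨ g2 = x3 ∨ ((x1 ∨ x3) ⊕ x3)
g4 = g3 ⊕ x2 = (x3 ∨ ((x1 ∨ x3) ⊕ x3)) ⊕ x2
g5 = g4 ⊕ x3 = ((x3 ∨ ((x1 ∨ x3) ⊕ x3)) ⊕ x2) ⊕ x3
g6 = g2 ∨ g5 = ((x1 ∨ x3) ⊕ x3) ∨ (((x3 ∨ ((x1 ∨ x3) ⊕ x3)) ⊕ x2) ⊕ x3)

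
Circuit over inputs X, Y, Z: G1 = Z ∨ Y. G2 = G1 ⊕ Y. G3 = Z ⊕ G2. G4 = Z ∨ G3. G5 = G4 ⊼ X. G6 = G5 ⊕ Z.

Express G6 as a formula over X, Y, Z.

((Z ∨ (Z ⊕ ((Z ∨ Y) ⊕ Y))) ⊼ X) ⊕ Z

G1 = Z ∨ Y
G2 = G1 ⊕ Y = (Z ∨ Y) ⊕ Y
G3 = Z ⊕ G2 = Z ⊕ ((Z ∨ Y) ⊕ Y)
G4 = Z ∨ G3 = Z ∨ (Z ⊕ ((Z ∨ Y) ⊕ Y))
G5 = G4 ⊼ X = (Z ∨ (Z ⊕ ((Z ∨ Y) ⊕ Y))) ⊼ X
G6 = G5 ⊕ Z = ((Z ∨ (Z ⊕ ((Z ∨ Y) ⊕ Y))) ⊼ X) ⊕ Z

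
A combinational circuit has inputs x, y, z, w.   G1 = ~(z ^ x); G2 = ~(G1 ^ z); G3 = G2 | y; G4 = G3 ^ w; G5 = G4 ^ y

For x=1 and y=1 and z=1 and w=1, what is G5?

G1 = ~(1 ^ 1) = 1
G2 = ~(1 ^ 1) = 1
G3 = 1 | 1 = 1
G4 = 1 ^ 1 = 0
G5 = 0 ^ 1 = 1

1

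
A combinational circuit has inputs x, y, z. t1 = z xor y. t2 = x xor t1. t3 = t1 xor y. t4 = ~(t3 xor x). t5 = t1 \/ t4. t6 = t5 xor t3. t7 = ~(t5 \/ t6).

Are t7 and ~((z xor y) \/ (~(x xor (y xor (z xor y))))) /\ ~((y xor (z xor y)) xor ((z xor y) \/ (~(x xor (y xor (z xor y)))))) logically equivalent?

Yes

t1 = z xor y
t3 = t1 xor y = (z xor y) xor y
t4 = ~(t3 xor x) = ~(((z xor y) xor y) xor x)
t5 = t1 \/ t4 = (z xor y) \/ (~(((z xor y) xor y) xor x))
t6 = t5 xor t3 = ((z xor y) \/ (~(((z xor y) xor y) xor x))) xor ((z xor y) xor y)
t7 = ~(t5 \/ t6) = ~(((z xor y) \/ (~(((z xor y) xor y) xor x))) \/ (((z xor y) \/ (~(((z xor y) xor y) xor x))) xor ((z xor y) xor y)))
At x=0, y=0, z=0: circuit gives 0, formula gives 0.
At x=1, y=0, z=0: circuit gives 1, formula gives 1.
Agrees on all 8 inputs.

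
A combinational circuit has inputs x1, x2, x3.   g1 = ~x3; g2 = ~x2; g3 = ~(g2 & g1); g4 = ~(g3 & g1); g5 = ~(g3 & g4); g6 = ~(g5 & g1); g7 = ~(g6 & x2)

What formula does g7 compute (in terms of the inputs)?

g1 = ~x3
g2 = ~x2
g3 = ~(g2 & g1) = ~(~x2 & ~x3)
g4 = ~(g3 & g1) = ~((~(~x2 & ~x3)) & ~x3)
g5 = ~(g3 & g4) = ~((~(~x2 & ~x3)) & (~((~(~x2 & ~x3)) & ~x3)))
g6 = ~(g5 & g1) = ~((~((~(~x2 & ~x3)) & (~((~(~x2 & ~x3)) & ~x3)))) & ~x3)
g7 = ~(g6 & x2) = ~((~((~((~(~x2 & ~x3)) & (~((~(~x2 & ~x3)) & ~x3)))) & ~x3)) & x2)

~((~((~((~(~x2 & ~x3)) & (~((~(~x2 & ~x3)) & ~x3)))) & ~x3)) & x2)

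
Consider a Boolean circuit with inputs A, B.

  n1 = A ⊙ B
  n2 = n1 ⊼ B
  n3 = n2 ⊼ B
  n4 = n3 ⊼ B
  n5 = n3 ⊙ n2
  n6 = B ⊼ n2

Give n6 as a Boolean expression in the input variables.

n1 = A ⊙ B
n2 = n1 ⊼ B = (A ⊙ B) ⊼ B
n6 = B ⊼ n2 = B ⊼ ((A ⊙ B) ⊼ B)

B ⊼ ((A ⊙ B) ⊼ B)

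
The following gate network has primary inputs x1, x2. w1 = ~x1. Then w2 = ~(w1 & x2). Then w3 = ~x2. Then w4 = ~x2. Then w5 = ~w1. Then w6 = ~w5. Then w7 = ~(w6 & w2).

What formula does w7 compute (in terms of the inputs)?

~(~~~x1 & (~(~x1 & x2)))

w1 = ~x1
w2 = ~(w1 & x2) = ~(~x1 & x2)
w5 = ~w1 = ~~x1
w6 = ~w5 = ~~~x1
w7 = ~(w6 & w2) = ~(~~~x1 & (~(~x1 & x2)))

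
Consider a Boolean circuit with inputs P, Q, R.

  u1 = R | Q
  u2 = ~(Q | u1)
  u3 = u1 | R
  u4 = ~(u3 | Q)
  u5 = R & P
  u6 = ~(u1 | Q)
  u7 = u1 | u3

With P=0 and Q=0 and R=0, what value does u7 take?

u1 = 0 | 0 = 0
u3 = 0 | 0 = 0
u7 = 0 | 0 = 0

0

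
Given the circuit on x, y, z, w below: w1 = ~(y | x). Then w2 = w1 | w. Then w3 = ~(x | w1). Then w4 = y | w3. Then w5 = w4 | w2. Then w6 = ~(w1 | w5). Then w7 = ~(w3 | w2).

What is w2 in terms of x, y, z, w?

w1 = ~(y | x)
w2 = w1 | w = (~(y | x)) | w

(~(y | x)) | w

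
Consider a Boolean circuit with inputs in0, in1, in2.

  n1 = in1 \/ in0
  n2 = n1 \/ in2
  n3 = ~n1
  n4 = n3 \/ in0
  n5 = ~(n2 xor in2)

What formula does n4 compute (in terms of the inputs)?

~(in1 \/ in0) \/ in0

n1 = in1 \/ in0
n3 = ~n1 = ~(in1 \/ in0)
n4 = n3 \/ in0 = ~(in1 \/ in0) \/ in0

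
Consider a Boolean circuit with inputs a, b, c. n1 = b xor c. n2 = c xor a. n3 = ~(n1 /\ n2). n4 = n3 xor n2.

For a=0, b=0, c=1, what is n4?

n1 = 0 xor 1 = 1
n2 = 1 xor 0 = 1
n3 = ~(1 /\ 1) = 0
n4 = 0 xor 1 = 1

1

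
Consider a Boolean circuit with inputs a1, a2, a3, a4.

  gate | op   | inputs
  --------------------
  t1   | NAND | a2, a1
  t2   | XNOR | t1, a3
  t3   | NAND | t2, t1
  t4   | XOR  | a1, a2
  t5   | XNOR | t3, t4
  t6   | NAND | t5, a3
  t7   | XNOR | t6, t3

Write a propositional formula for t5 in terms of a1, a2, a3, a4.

t1 = a2 NAND a1
t2 = t1 XNOR a3 = (a2 NAND a1) XNOR a3
t3 = t2 NAND t1 = ((a2 NAND a1) XNOR a3) NAND (a2 NAND a1)
t4 = a1 XOR a2
t5 = t3 XNOR t4 = (((a2 NAND a1) XNOR a3) NAND (a2 NAND a1)) XNOR (a1 XOR a2)

(((a2 NAND a1) XNOR a3) NAND (a2 NAND a1)) XNOR (a1 XOR a2)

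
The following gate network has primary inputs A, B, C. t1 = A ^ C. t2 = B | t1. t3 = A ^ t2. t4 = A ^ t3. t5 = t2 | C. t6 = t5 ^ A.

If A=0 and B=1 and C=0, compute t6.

1

t1 = 0 ^ 0 = 0
t2 = 1 | 0 = 1
t5 = 1 | 0 = 1
t6 = 1 ^ 0 = 1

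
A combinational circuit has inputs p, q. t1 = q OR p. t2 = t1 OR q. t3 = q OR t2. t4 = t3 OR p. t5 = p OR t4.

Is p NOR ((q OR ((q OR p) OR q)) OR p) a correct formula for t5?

t1 = q OR p
t2 = t1 OR q = (q OR p) OR q
t3 = q OR t2 = q OR ((q OR p) OR q)
t4 = t3 OR p = (q OR ((q OR p) OR q)) OR p
t5 = p OR t4 = p OR ((q OR ((q OR p) OR q)) OR p)
At p=0, q=0: circuit gives 0, formula gives 1.

No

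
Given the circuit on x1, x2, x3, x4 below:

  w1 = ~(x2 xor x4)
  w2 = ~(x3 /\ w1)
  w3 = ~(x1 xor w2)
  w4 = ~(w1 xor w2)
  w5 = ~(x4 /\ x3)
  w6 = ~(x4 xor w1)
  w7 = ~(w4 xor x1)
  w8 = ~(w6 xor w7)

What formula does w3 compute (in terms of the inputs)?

w1 = ~(x2 xor x4)
w2 = ~(x3 /\ w1) = ~(x3 /\ (~(x2 xor x4)))
w3 = ~(x1 xor w2) = ~(x1 xor (~(x3 /\ (~(x2 xor x4)))))

~(x1 xor (~(x3 /\ (~(x2 xor x4)))))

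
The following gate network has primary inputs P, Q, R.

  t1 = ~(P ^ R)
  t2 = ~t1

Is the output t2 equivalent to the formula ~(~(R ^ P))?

Yes

t1 = ~(P ^ R)
t2 = ~t1 = ~(~(P ^ R))
At P=0, Q=0, R=0: circuit gives 0, formula gives 0.
At P=0, Q=0, R=1: circuit gives 1, formula gives 1.
Agrees on all 8 inputs.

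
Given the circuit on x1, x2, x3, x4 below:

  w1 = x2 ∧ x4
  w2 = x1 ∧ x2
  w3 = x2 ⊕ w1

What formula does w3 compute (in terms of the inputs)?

x2 ⊕ (x2 ∧ x4)

w1 = x2 ∧ x4
w3 = x2 ⊕ w1 = x2 ⊕ (x2 ∧ x4)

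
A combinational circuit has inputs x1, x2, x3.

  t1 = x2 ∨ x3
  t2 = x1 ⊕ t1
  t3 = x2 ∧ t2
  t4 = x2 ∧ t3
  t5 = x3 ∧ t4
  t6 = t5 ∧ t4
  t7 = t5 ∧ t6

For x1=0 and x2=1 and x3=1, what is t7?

1

t1 = 1 ∨ 1 = 1
t2 = 0 ⊕ 1 = 1
t3 = 1 ∧ 1 = 1
t4 = 1 ∧ 1 = 1
t5 = 1 ∧ 1 = 1
t6 = 1 ∧ 1 = 1
t7 = 1 ∧ 1 = 1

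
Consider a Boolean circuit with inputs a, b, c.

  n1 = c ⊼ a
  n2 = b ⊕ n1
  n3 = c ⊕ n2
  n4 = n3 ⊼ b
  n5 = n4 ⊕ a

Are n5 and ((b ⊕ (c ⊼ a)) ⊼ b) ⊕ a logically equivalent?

No

n1 = c ⊼ a
n2 = b ⊕ n1 = b ⊕ (c ⊼ a)
n3 = c ⊕ n2 = c ⊕ (b ⊕ (c ⊼ a))
n4 = n3 ⊼ b = (c ⊕ (b ⊕ (c ⊼ a))) ⊼ b
n5 = n4 ⊕ a = ((c ⊕ (b ⊕ (c ⊼ a))) ⊼ b) ⊕ a
At a=0, b=1, c=1: circuit gives 0, formula gives 1.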